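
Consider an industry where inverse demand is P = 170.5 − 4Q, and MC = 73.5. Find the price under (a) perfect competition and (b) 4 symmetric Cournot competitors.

Perfect competition: P = MC = 73.5, so 170.5 − 4Q = 73.5 and Q = 24.25.
In a 4-firm Cournot equilibrium, symmetry and the first-order condition give q = (170.5 − 73.5)/(20) = 4.85. So Q = 19.4 and P = 92.9.

Competition: P = 73.5; Cournot: P = 92.9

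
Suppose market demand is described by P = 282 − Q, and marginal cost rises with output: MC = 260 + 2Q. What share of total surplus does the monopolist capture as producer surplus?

The monopolist equates marginal revenue to marginal cost: 282 − 2Q = 260 + 2Q, so Q = 5.5. From demand, P = 276.5.
CS = ½·(282 − 276.5)·5.5 = 15.125.
PS = P·Q − VC(Q) = 276.5·5.5 − (260·5.5 + ½·2·5.5²) = 60.5.
Share captured = PS/TS = 60.5/75.625 = 0.8.

PS/TS = 0.8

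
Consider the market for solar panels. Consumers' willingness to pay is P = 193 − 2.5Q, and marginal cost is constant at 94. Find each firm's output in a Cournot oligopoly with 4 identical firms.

q_i = 7.92

With 4 symmetric Cournot firms, each firm's FOC gives 193 − 12.5q = 94, so q = 7.92, Q = 4·7.92 = 31.68, and P = 113.8.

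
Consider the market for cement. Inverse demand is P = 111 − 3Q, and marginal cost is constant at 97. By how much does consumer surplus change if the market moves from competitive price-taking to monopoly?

CS falls by 24.5

Under competition P = MC = 97, so Q = (111 − 97)/3 = 14/3.
CS = ½·(111 − 97)·14/3 = 98/3.
The monopolist equates marginal revenue to marginal cost: 111 − 6Q = 97, so Q = 7/3. From demand, P = 104.
CS = ½·(111 − 104)·7/3 = 49/6.
Change in consumer surplus: 49/6 − 98/3 = −24.5.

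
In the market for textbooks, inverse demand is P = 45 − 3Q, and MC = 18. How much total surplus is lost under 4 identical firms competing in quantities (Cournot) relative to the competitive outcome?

Perfect competition: P = MC = 18, so 45 − 3Q = 18 and Q = 9.
With 4 symmetric Cournot firms, each firm's FOC gives 45 − 15q = 18, so q = 1.8, Q = 4·1.8 = 7.2, and P = 23.4.
DWL is the triangle between Q = 7.2 and Q = 9: ½·(9 − 7.2)·(23.4 − 18) = 4.86.

DWL = 4.86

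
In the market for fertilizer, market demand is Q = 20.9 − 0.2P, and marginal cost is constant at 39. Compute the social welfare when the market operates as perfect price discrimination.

Inverting demand: P = 104.5 − 5Q.
With perfect price discrimination, output is the efficient level Q = 13.1 (where demand meets MC), but every buyer pays their willingness to pay: CS = 0 and PS = total surplus.
TS = 429.025 (equal to competitive TS).

TS = 429.025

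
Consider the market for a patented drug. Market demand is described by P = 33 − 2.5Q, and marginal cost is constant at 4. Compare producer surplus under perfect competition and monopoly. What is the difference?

Under competition P = MC = 4, so Q = (33 − 4)/2.5 = 11.6.
PS = (4 − 4)·11.6 = 0.
A monopolist chooses Q where MR = MC. MR = 33 − 5Q; setting this equal to 4 gives Q = 5.8 and P = 18.5.
PS = (18.5 − 4)·5.8 = 84.1.
Change in producer surplus: 84.1 − 0 = 84.1.

Producer surplus rises by 84.1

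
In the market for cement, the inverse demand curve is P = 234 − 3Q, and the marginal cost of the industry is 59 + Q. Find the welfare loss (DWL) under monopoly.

Under competition P = MC: 234 − 3Q = 59 + Q ⇒ Q = 43.75, P = 102.75.
The monopolist equates marginal revenue to marginal cost: 234 − 6Q = 59 + Q, so Q = 25. From demand, P = 159.
CS = ½·(234 − 102.75)·43.75 = 91875/32; PS = (102.75·43.75 − 59·43.75 − ½·1·43.75²) = 30625/32; TS = 3828.125.
CS = ½·(234 − 159)·25 = 937.5; PS = (159·25 − 59·25 − ½·1·25²) = 2187.5; TS = 3125.
DWL = 3828.125 − 3125 = 703.125.

DWL = 703.125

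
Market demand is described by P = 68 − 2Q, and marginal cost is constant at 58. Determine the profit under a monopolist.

Monopoly sets MR = MC: 68 − 4Q = 58 ⇒ Q = 2.5, P = 68 − 2·2.5 = 63.
Profit = (63 − 58)·2.5 = 12.5.

Profit = 12.5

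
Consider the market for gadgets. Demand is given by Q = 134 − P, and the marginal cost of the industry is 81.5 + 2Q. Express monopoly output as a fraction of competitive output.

Q_m/Q_c = 0.75

Inverting demand: P = 134 − Q.
Monopoly sets MR = MC: 134 − 2Q = 81.5 + 2Q ⇒ Q = 13.125, P = 134 − 13.125 = 120.875.
Under competition P = MC: 134 − Q = 81.5 + 2Q ⇒ Q = 17.5, P = 116.5.
Ratio Q_m/Q_c = 13.125/17.5 = 0.75.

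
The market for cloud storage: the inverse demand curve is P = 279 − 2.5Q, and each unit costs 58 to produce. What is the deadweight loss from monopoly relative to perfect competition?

DWL = 2442.05

Competitive firms price at marginal cost: P = 58, giving Q = 88.4.
The monopolist equates marginal revenue to marginal cost: 279 − 5Q = 58, so Q = 44.2. From demand, P = 168.5.
DWL is the triangle between Q = 44.2 and Q = 88.4: ½·(88.4 − 44.2)·(168.5 − 58) = 2442.05.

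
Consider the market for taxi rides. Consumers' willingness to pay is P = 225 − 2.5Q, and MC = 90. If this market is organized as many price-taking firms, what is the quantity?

Q = 54

Competitive firms price at marginal cost: P = 90, giving Q = 54.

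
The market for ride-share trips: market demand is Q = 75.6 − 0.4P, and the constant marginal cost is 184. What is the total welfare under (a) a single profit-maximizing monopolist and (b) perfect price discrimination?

Monopoly: TS = 3.75; Perfect PD: TS = 5

Inverting demand: P = 189 − 2.5Q.
Monopoly sets MR = MC: 189 − 5Q = 184 ⇒ Q = 1, P = 189 − 2.5·1 = 186.5.
CS = ½·(189 − 186.5)·1 = 1.25; PS = (186.5 − 184)·1 = 2.5; TS = 3.75.
With perfect price discrimination, output is the efficient level Q = 2 (where demand meets MC), but every buyer pays their willingness to pay: CS = 0 and PS = total surplus.
TS = 5 (equal to competitive TS).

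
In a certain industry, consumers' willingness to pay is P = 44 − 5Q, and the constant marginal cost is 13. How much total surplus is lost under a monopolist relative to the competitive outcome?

Perfect competition: P = MC = 13, so 44 − 5Q = 13 and Q = 6.2.
The monopolist equates marginal revenue to marginal cost: 44 − 10Q = 13, so Q = 3.1. From demand, P = 28.5.
DWL is the triangle between Q = 3.1 and Q = 6.2: ½·(6.2 − 3.1)·(28.5 − 13) = 24.025.

DWL = 24.025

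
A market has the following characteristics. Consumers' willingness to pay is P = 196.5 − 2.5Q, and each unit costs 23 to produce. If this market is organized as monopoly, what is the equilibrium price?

A monopolist chooses Q where MR = MC. MR = 196.5 − 5Q; setting this equal to 23 gives Q = 34.7 and P = 109.75.

P = 109.75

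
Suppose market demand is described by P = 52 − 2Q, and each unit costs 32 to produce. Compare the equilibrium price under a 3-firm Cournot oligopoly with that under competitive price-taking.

Cournot: P = 37; Competition: P = 32

With 3 symmetric Cournot firms, each firm's FOC gives 52 − 8q = 32, so q = 2.5, Q = 3·2.5 = 7.5, and P = 37.
Under competition P = MC = 32, so Q = (52 − 32)/2 = 10.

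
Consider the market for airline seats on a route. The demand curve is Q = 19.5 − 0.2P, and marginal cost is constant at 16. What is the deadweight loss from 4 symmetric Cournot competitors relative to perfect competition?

DWL = 26.569

Inverting demand: P = 97.5 − 5Q.
Under competition P = MC = 16, so Q = (97.5 − 16)/5 = 16.3.
In a 4-firm Cournot equilibrium, symmetry and the first-order condition give q = (97.5 − 16)/(25) = 3.26. So Q = 13.04 and P = 32.3.
DWL is the triangle between Q = 13.04 and Q = 16.3: ½·(16.3 − 13.04)·(32.3 − 16) = 26.569.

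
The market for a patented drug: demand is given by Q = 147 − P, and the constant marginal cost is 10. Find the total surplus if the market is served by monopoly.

Inverting demand: P = 147 − Q.
Monopoly sets MR = MC: 147 − 2Q = 10 ⇒ Q = 68.5, P = 147 − 68.5 = 78.5.
CS = ½·(147 − 78.5)·68.5 = 2346.125; PS = (78.5 − 10)·68.5 = 4692.25; TS = 7038.375.

TS = 7038.375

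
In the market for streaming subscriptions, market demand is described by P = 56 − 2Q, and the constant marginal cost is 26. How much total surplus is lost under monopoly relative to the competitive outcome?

DWL = 56.25

Perfect competition: P = MC = 26, so 56 − 2Q = 26 and Q = 15.
A monopolist chooses Q where MR = MC. MR = 56 − 4Q; setting this equal to 26 gives Q = 7.5 and P = 41.
DWL is the triangle between Q = 7.5 and Q = 15: ½·(15 − 7.5)·(41 − 26) = 56.25.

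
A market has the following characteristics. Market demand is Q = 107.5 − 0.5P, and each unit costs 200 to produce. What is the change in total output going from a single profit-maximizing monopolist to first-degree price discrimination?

Q rises by 3.75

Inverting demand: P = 215 − 2Q.
Monopoly sets MR = MC: 215 − 4Q = 200 ⇒ Q = 3.75, P = 215 − 2·3.75 = 207.5.
With perfect price discrimination, output is the efficient level Q = 7.5 (where demand meets MC), but every buyer pays their willingness to pay: CS = 0 and PS = total surplus.
Change in total output: 7.5 − 3.75 = 3.75.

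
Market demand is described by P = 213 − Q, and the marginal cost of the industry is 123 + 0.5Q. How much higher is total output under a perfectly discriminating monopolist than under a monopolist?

The monopolist equates marginal revenue to marginal cost: 213 − 2Q = 123 + 0.5Q, so Q = 36. From demand, P = 177.
Under first-degree price discrimination the firm charges each unit its demand price and produces up to where P = MC, i.e. Q = 60. Consumer surplus is zero; producer surplus equals total surplus.
Change in total output: 60 − 36 = 24.

Q rises by 24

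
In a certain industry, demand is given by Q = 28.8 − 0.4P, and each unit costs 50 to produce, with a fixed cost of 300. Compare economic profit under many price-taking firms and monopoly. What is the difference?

Inverting demand: P = 72 − 2.5Q.
Under competition P = MC = 50, so Q = (72 − 50)/2.5 = 8.8.
Profit = (50 − 50)·8.8 − 300 = −300.
The monopolist equates marginal revenue to marginal cost: 72 − 5Q = 50, so Q = 4.4. From demand, P = 61.
Profit = (61 − 50)·4.4 − 300 = −251.6.
Change in economic profit: −251.6 − −300 = 48.4.

π rises by 48.4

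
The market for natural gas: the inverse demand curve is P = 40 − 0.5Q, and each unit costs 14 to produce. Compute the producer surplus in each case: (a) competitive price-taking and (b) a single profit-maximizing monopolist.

Competitive firms price at marginal cost: P = 14, giving Q = 52.
PS = (14 − 14)·52 = 0.
Monopoly sets MR = MC: 40 − Q = 14 ⇒ Q = 26, P = 40 − 0.5·26 = 27.
PS = (27 − 14)·26 = 338.

Competition: PS = 0; Monopoly: PS = 338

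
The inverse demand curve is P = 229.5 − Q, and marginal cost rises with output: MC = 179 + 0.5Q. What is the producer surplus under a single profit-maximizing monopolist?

The monopolist equates marginal revenue to marginal cost: 229.5 − 2Q = 179 + 0.5Q, so Q = 20.2. From demand, P = 209.3.
PS = P·Q − VC(Q) = 209.3·20.2 − (179·20.2 + ½·0.5·20.2²) = 510.05.

PS = 510.05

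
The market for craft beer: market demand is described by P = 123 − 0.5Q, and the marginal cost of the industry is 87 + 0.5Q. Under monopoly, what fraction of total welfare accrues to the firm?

PS/TS = 0.75

Monopoly sets MR = MC: 123 − Q = 87 + 0.5Q ⇒ Q = 24, P = 123 − 0.5·24 = 111.
CS = ½·(123 − 111)·24 = 144.
PS = P·Q − VC(Q) = 111·24 − (87·24 + ½·0.5·24²) = 432.
Share captured = PS/TS = 432/576 = 0.75.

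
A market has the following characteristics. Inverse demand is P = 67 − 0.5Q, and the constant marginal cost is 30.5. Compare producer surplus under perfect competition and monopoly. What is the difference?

Competitive firms price at marginal cost: P = 30.5, giving Q = 73.
PS = (30.5 − 30.5)·73 = 0.
Monopoly sets MR = MC: 67 − Q = 30.5 ⇒ Q = 36.5, P = 67 − 0.5·36.5 = 48.75.
PS = (48.75 − 30.5)·36.5 = 666.125.
Change in producer surplus: 666.125 − 0 = 666.125.

Producer surplus rises by 666.125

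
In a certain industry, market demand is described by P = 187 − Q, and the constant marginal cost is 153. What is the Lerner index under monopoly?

Lerner index = 0.1

The monopolist equates marginal revenue to marginal cost: 187 − 2Q = 153, so Q = 17. From demand, P = 170.
Lerner index = (P − MC)/P = (170 − 153)/170 = 0.1.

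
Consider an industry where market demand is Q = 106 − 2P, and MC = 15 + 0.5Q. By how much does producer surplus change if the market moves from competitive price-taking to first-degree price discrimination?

Inverting demand: P = 53 − 0.5Q.
Competitive equilibrium sets price equal to marginal cost: 53 − 0.5Q = 15 + 0.5Q, so Q = 38 and P = 34.
PS = P·Q − VC(Q) = 34·38 − (15·38 + ½·0.5·38²) = 361.
With perfect price discrimination, output is the efficient level Q = 38 (where demand meets MC), but every buyer pays their willingness to pay: CS = 0 and PS = total surplus.
PS = ½·(53 − 15)·38 = 722.
Change in producer surplus: 722 − 361 = 361.

Producer surplus rises by 361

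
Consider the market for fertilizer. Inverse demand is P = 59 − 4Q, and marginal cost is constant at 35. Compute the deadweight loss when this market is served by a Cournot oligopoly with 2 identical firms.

Competitive firms price at marginal cost: P = 35, giving Q = 6.
With 2 symmetric Cournot firms, each firm's FOC gives 59 − 12q = 35, so q = 2, Q = 2·2 = 4, and P = 43.
DWL is the triangle between Q = 4 and Q = 6: ½·(6 − 4)·(43 − 35) = 8.

DWL = 8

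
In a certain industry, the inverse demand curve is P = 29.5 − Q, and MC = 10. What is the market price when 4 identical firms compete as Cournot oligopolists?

P = 13.9

In a 4-firm Cournot equilibrium, symmetry and the first-order condition give q = (29.5 − 10)/(5) = 3.9. So Q = 15.6 and P = 13.9.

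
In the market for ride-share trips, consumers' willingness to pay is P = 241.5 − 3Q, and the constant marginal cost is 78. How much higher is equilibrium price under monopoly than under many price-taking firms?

Equilibrium price rises by 81.75

Competitive firms price at marginal cost: P = 78, giving Q = 54.5.
A monopolist chooses Q where MR = MC. MR = 241.5 − 6Q; setting this equal to 78 gives Q = 27.25 and P = 159.75.
Change in equilibrium price: 159.75 − 78 = 81.75.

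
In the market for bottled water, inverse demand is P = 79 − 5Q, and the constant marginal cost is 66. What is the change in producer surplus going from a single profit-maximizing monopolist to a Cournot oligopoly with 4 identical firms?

Producer surplus falls by 3.042

A monopolist chooses Q where MR = MC. MR = 79 − 10Q; setting this equal to 66 gives Q = 1.3 and P = 72.5.
PS = (72.5 − 66)·1.3 = 8.45.
In a 4-firm Cournot equilibrium, symmetry and the first-order condition give q = (79 − 66)/(25) = 0.52. So Q = 2.08 and P = 68.6.
PS = (68.6 − 66)·2.08 = 5.408.
Change in producer surplus: 5.408 − 8.45 = −3.042.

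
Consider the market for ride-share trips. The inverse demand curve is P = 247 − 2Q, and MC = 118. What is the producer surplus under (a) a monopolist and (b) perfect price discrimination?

The monopolist equates marginal revenue to marginal cost: 247 − 4Q = 118, so Q = 32.25. From demand, P = 182.5.
PS = (182.5 − 118)·32.25 = 2080.125.
With perfect price discrimination, output is the efficient level Q = 64.5 (where demand meets MC), but every buyer pays their willingness to pay: CS = 0 and PS = total surplus.
PS = ½·(247 − 118)·64.5 = 4160.25.

Monopoly: PS = 2080.125; Perfect PD: PS = 4160.25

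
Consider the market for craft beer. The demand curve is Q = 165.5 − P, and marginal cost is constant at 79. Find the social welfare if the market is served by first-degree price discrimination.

TS = 3741.125

Inverting demand: P = 165.5 − Q.
Under first-degree price discrimination the firm charges each unit its demand price and produces up to where P = MC, i.e. Q = 86.5. Consumer surplus is zero; producer surplus equals total surplus.
TS = 3741.125 (equal to competitive TS).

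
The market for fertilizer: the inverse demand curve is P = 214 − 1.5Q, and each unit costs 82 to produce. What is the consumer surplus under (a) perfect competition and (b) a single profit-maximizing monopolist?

Perfect competition: P = MC = 82, so 214 − 1.5Q = 82 and Q = 88.
CS = ½·(214 − 82)·88 = 5808.
The monopolist equates marginal revenue to marginal cost: 214 − 3Q = 82, so Q = 44. From demand, P = 148.
CS = ½·(214 − 148)·44 = 1452.

Competition: CS = 5808; Monopoly: CS = 1452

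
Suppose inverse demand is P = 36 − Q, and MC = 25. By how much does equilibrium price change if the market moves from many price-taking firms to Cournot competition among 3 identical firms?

Perfect competition: P = MC = 25, so 36 − Q = 25 and Q = 11.
With 3 symmetric Cournot firms, each firm's FOC gives 36 − 4q = 25, so q = 2.75, Q = 3·2.75 = 8.25, and P = 27.75.
Change in equilibrium price: 27.75 − 25 = 2.75.

Equilibrium price rises by 2.75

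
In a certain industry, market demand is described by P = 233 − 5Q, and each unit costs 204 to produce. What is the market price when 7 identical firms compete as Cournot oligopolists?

With 7 symmetric Cournot firms, each firm's FOC gives 233 − 40q = 204, so q = 0.725, Q = 7·0.725 = 5.075, and P = 207.625.

P = 207.625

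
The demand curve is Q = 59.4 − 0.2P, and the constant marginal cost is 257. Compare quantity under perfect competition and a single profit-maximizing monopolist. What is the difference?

Inverting demand: P = 297 − 5Q.
Under competition P = MC = 257, so Q = (297 − 257)/5 = 8.
The monopolist equates marginal revenue to marginal cost: 297 − 10Q = 257, so Q = 4. From demand, P = 277.
Change in quantity: 4 − 8 = −4.

Q falls by 4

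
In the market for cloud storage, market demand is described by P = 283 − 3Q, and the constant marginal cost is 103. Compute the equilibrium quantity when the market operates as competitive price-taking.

Perfect competition: P = MC = 103, so 283 − 3Q = 103 and Q = 60.

Q = 60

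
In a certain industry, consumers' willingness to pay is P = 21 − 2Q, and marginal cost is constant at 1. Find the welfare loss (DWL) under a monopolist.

Competitive firms price at marginal cost: P = 1, giving Q = 10.
The monopolist equates marginal revenue to marginal cost: 21 − 4Q = 1, so Q = 5. From demand, P = 11.
DWL is the triangle between Q = 5 and Q = 10: ½·(10 − 5)·(11 − 1) = 25.

DWL = 25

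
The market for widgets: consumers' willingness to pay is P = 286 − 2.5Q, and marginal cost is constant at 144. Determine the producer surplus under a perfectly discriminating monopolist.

PS = 4032.8

Under first-degree price discrimination the firm charges each unit its demand price and produces up to where P = MC, i.e. Q = 56.8. Consumer surplus is zero; producer surplus equals total surplus.
PS = ½·(286 − 144)·56.8 = 4032.8.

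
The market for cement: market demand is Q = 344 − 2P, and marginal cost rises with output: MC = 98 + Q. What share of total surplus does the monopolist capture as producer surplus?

Inverting demand: P = 172 − 0.5Q.
A monopolist chooses Q where MR = MC. MR = 172 − Q; setting this equal to 98 + Q gives Q = 37 and P = 153.5.
CS = ½·(172 − 153.5)·37 = 342.25.
PS = P·Q − VC(Q) = 153.5·37 − (98·37 + ½·1·37²) = 1369.
Share captured = PS/TS = 1369/1711.25 = 0.8.

PS/TS = 0.8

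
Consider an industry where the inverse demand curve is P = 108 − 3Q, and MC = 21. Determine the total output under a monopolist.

The monopolist equates marginal revenue to marginal cost: 108 − 6Q = 21, so Q = 14.5. From demand, P = 64.5.

Q = 14.5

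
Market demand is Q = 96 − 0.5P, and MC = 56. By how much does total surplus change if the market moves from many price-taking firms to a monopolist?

Inverting demand: P = 192 − 2Q.
Perfect competition: P = MC = 56, so 192 − 2Q = 56 and Q = 68.
CS = ½·(192 − 56)·68 = 4624; PS = (56 − 56)·68 = 0; TS = 4624.
A monopolist chooses Q where MR = MC. MR = 192 − 4Q; setting this equal to 56 gives Q = 34 and P = 124.
CS = ½·(192 − 124)·34 = 1156; PS = (124 − 56)·34 = 2312; TS = 3468.
Change in total surplus: 3468 − 4624 = −1156.

TS falls by 1156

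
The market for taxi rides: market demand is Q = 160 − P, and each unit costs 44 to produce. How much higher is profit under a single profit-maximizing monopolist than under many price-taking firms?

Profit rises by 3364

Inverting demand: P = 160 − Q.
Perfect competition: P = MC = 44, so 160 − Q = 44 and Q = 116.
Profit = (44 − 44)·116 = 0.
A monopolist chooses Q where MR = MC. MR = 160 − 2Q; setting this equal to 44 gives Q = 58 and P = 102.
Profit = (102 − 44)·58 = 3364.
Change in profit: 3364 − 0 = 3364.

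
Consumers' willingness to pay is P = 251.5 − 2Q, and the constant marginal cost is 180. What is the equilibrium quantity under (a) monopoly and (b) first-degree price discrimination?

A monopolist chooses Q where MR = MC. MR = 251.5 − 4Q; setting this equal to 180 gives Q = 17.875 and P = 215.75.
A perfectly discriminating monopolist sells every unit with P(Q) ≥ MC(Q), so output equals the competitive quantity Q = 35.75. Each buyer pays their reservation price, so CS = 0 and the firm captures all surplus.

Monopoly: Q = 17.875; Perfect PD: Q = 35.75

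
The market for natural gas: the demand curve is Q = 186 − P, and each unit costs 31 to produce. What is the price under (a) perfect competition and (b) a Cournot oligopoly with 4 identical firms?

Inverting demand: P = 186 − Q.
Under competition P = MC = 31, so Q = (186 − 31)/1 = 155.
Cournot with 4 identical firms: the symmetric best-response condition is 186 − 5q = 31. Each firm produces q = 31, total output Q = 124, price P = 62.

Competition: P = 31; Cournot: P = 62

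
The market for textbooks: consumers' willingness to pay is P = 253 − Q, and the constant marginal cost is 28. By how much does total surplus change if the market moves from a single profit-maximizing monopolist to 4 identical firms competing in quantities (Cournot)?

The monopolist equates marginal revenue to marginal cost: 253 − 2Q = 28, so Q = 112.5. From demand, P = 140.5.
CS = ½·(253 − 140.5)·112.5 = 6328.125; PS = (140.5 − 28)·112.5 = 12656.25; TS = 18984.375.
In a 4-firm Cournot equilibrium, symmetry and the first-order condition give q = (253 − 28)/(5) = 45. So Q = 180 and P = 73.
CS = ½·(253 − 73)·180 = 16200; PS = (73 − 28)·180 = 8100; TS = 24300.
Change in total surplus: 24300 − 18984.375 = 5315.625.

Total surplus rises by 5315.625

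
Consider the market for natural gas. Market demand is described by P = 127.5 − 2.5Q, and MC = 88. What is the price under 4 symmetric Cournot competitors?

P = 95.9

In a 4-firm Cournot equilibrium, symmetry and the first-order condition give q = (127.5 − 88)/(12.5) = 3.16. So Q = 12.64 and P = 95.9.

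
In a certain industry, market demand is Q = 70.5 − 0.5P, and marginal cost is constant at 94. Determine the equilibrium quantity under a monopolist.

Q = 11.75

Inverting demand: P = 141 − 2Q.
Monopoly sets MR = MC: 141 − 4Q = 94 ⇒ Q = 11.75, P = 141 − 2·11.75 = 117.5.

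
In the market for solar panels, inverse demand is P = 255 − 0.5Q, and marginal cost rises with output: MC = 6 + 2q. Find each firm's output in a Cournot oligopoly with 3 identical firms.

q_i = 62.25

In a 3-firm Cournot equilibrium, symmetry and the first-order condition give q = (255 − 6)/(4) = 62.25. So Q = 186.75 and P = 161.625.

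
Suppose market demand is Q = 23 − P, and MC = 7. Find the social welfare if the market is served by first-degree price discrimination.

Inverting demand: P = 23 − Q.
A perfectly discriminating monopolist sells every unit with P(Q) ≥ MC(Q), so output equals the competitive quantity Q = 16. Each buyer pays their reservation price, so CS = 0 and the firm captures all surplus.
TS = 128 (equal to competitive TS).

TS = 128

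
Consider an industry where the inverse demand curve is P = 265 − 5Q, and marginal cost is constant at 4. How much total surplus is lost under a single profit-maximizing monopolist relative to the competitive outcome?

DWL = 1703.025

Perfect competition: P = MC = 4, so 265 − 5Q = 4 and Q = 52.2.
Monopoly sets MR = MC: 265 − 10Q = 4 ⇒ Q = 26.1, P = 265 − 5·26.1 = 134.5.
DWL is the triangle between Q = 26.1 and Q = 52.2: ½·(52.2 − 26.1)·(134.5 − 4) = 1703.025.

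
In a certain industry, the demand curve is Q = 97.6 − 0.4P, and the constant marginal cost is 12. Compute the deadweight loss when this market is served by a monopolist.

Inverting demand: P = 244 − 2.5Q.
Perfect competition: P = MC = 12, so 244 − 2.5Q = 12 and Q = 92.8.
The monopolist equates marginal revenue to marginal cost: 244 − 5Q = 12, so Q = 46.4. From demand, P = 128.
DWL is the triangle between Q = 46.4 and Q = 92.8: ½·(92.8 − 46.4)·(128 − 12) = 2691.2.

DWL = 2691.2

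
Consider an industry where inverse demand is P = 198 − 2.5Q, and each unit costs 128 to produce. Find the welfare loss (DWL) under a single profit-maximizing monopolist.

Under competition P = MC = 128, so Q = (198 − 128)/2.5 = 28.
The monopolist equates marginal revenue to marginal cost: 198 − 5Q = 128, so Q = 14. From demand, P = 163.
DWL is the triangle between Q = 14 and Q = 28: ½·(28 − 14)·(163 − 128) = 245.

DWL = 245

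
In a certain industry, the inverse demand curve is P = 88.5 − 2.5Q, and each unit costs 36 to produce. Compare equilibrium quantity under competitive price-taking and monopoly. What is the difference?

Competitive firms price at marginal cost: P = 36, giving Q = 21.
The monopolist equates marginal revenue to marginal cost: 88.5 − 5Q = 36, so Q = 10.5. From demand, P = 62.25.
Change in equilibrium quantity: 10.5 − 21 = −10.5.

Q falls by 10.5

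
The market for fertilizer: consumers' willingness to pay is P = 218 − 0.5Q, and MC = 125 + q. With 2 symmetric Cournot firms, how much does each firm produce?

In a 2-firm Cournot equilibrium, symmetry and the first-order condition give q = (218 − 125)/(2.5) = 37.2. So Q = 74.4 and P = 180.8.

q_i = 37.2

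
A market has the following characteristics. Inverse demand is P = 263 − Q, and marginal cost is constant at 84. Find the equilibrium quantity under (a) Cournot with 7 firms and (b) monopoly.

In a 7-firm Cournot equilibrium, symmetry and the first-order condition give q = (263 − 84)/(8) = 22.375. So Q = 156.625 and P = 106.375.
Monopoly sets MR = MC: 263 − 2Q = 84 ⇒ Q = 89.5, P = 263 − 89.5 = 173.5.

Cournot: Q = 156.625; Monopoly: Q = 89.5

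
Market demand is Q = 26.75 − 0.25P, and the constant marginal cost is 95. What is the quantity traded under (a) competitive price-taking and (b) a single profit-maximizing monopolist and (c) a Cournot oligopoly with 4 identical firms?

Competition: Q = 3; Monopoly: Q = 1.5; Cournot: Q = 2.4

Inverting demand: P = 107 − 4Q.
Under competition P = MC = 95, so Q = (107 − 95)/4 = 3.
Monopoly sets MR = MC: 107 − 8Q = 95 ⇒ Q = 1.5, P = 107 − 4·1.5 = 101.
In a 4-firm Cournot equilibrium, symmetry and the first-order condition give q = (107 − 95)/(20) = 0.6. So Q = 2.4 and P = 97.4.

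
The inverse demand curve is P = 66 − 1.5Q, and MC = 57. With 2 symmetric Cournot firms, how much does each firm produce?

Cournot with 2 identical firms: the symmetric best-response condition is 66 − 4.5q = 57. Each firm produces q = 2, total output Q = 4, price P = 60.

q_i = 2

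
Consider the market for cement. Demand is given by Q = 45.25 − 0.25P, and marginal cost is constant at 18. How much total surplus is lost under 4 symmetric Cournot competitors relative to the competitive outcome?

Inverting demand: P = 181 − 4Q.
Under competition P = MC = 18, so Q = (181 − 18)/4 = 40.75.
Cournot with 4 identical firms: the symmetric best-response condition is 181 − 20q = 18. Each firm produces q = 8.15, total output Q = 32.6, price P = 50.6.
DWL is the triangle between Q = 32.6 and Q = 40.75: ½·(40.75 − 32.6)·(50.6 − 18) = 132.845.

DWL = 132.845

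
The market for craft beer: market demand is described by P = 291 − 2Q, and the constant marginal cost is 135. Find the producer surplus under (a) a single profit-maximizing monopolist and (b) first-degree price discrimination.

Monopoly: PS = 3042; Perfect PD: PS = 6084

The monopolist equates marginal revenue to marginal cost: 291 − 4Q = 135, so Q = 39. From demand, P = 213.
PS = (213 − 135)·39 = 3042.
With perfect price discrimination, output is the efficient level Q = 78 (where demand meets MC), but every buyer pays their willingness to pay: CS = 0 and PS = total surplus.
PS = ½·(291 − 135)·78 = 6084.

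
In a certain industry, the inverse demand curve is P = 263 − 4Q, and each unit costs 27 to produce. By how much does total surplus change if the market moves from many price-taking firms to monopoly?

Competitive firms price at marginal cost: P = 27, giving Q = 59.
CS = ½·(263 − 27)·59 = 6962; PS = (27 − 27)·59 = 0; TS = 6962.
The monopolist equates marginal revenue to marginal cost: 263 − 8Q = 27, so Q = 29.5. From demand, P = 145.
CS = ½·(263 − 145)·29.5 = 1740.5; PS = (145 − 27)·29.5 = 3481; TS = 5221.5.
Change in total surplus: 5221.5 − 6962 = −1740.5.

TS falls by 1740.5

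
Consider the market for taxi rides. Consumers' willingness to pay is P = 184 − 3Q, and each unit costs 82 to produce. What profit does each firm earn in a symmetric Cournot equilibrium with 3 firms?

π_i = 216.75

With 3 symmetric Cournot firms, each firm's FOC gives 184 − 12q = 82, so q = 8.5, Q = 3·8.5 = 25.5, and P = 107.5.
Each firm's profit = (107.5 − 82)·8.5 = 216.75.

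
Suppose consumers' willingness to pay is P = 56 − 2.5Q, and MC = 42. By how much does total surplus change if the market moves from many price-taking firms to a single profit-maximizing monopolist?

Perfect competition: P = MC = 42, so 56 − 2.5Q = 42 and Q = 5.6.
CS = ½·(56 − 42)·5.6 = 39.2; PS = (42 − 42)·5.6 = 0; TS = 39.2.
The monopolist equates marginal revenue to marginal cost: 56 − 5Q = 42, so Q = 2.8. From demand, P = 49.
CS = ½·(56 − 49)·2.8 = 9.8; PS = (49 − 42)·2.8 = 19.6; TS = 29.4.
Change in total surplus: 29.4 − 39.2 = −9.8.

TS falls by 9.8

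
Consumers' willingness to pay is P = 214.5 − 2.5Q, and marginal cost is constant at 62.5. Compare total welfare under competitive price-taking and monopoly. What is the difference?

Perfect competition: P = MC = 62.5, so 214.5 − 2.5Q = 62.5 and Q = 60.8.
CS = ½·(214.5 − 62.5)·60.8 = 4620.8; PS = (62.5 − 62.5)·60.8 = 0; TS = 4620.8.
A monopolist chooses Q where MR = MC. MR = 214.5 − 5Q; setting this equal to 62.5 gives Q = 30.4 and P = 138.5.
CS = ½·(214.5 − 138.5)·30.4 = 1155.2; PS = (138.5 − 62.5)·30.4 = 2310.4; TS = 3465.6.
Change in total welfare: 3465.6 − 4620.8 = −1155.2.

TS falls by 1155.2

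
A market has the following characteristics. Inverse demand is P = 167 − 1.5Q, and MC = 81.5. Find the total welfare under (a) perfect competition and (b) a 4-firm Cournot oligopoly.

Perfect competition: P = MC = 81.5, so 167 − 1.5Q = 81.5 and Q = 57.
CS = ½·(167 − 81.5)·57 = 2436.75; PS = (81.5 − 81.5)·57 = 0; TS = 2436.75.
With 4 symmetric Cournot firms, each firm's FOC gives 167 − 7.5q = 81.5, so q = 11.4, Q = 4·11.4 = 45.6, and P = 98.6.
CS = ½·(167 − 98.6)·45.6 = 1559.52; PS = (98.6 − 81.5)·45.6 = 779.76; TS = 2339.28.

Competition: TS = 2436.75; Cournot: TS = 2339.28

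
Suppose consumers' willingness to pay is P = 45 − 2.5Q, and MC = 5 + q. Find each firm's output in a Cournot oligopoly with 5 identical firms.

In a 5-firm Cournot equilibrium, symmetry and the first-order condition give q = (45 − 5)/(16) = 2.5. So Q = 12.5 and P = 13.75.

q_i = 2.5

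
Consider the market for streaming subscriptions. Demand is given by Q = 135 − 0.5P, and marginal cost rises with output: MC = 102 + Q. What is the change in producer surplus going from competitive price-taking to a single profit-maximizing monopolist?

Producer surplus rises by 1254.4

Inverting demand: P = 270 − 2Q.
Competitive equilibrium sets price equal to marginal cost: 270 − 2Q = 102 + Q, so Q = 56 and P = 158.
PS = P·Q − VC(Q) = 158·56 − (102·56 + ½·1·56²) = 1568.
A monopolist chooses Q where MR = MC. MR = 270 − 4Q; setting this equal to 102 + Q gives Q = 33.6 and P = 202.8.
PS = P·Q − VC(Q) = 202.8·33.6 − (102·33.6 + ½·1·33.6²) = 2822.4.
Change in producer surplus: 2822.4 − 1568 = 1254.4.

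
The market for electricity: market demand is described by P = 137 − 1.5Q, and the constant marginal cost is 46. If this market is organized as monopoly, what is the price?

The monopolist equates marginal revenue to marginal cost: 137 − 3Q = 46, so Q = 91/3. From demand, P = 91.5.

P = 91.5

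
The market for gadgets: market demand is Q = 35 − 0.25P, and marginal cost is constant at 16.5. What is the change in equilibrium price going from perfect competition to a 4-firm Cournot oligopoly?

P rises by 24.7

Inverting demand: P = 140 − 4Q.
Competitive firms price at marginal cost: P = 16.5, giving Q = 30.875.
Cournot with 4 identical firms: the symmetric best-response condition is 140 − 20q = 16.5. Each firm produces q = 6.175, total output Q = 24.7, price P = 41.2.
Change in equilibrium price: 41.2 − 16.5 = 24.7.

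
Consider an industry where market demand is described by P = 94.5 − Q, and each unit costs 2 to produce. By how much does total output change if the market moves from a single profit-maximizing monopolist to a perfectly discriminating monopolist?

Q rises by 46.25

Monopoly sets MR = MC: 94.5 − 2Q = 2 ⇒ Q = 46.25, P = 94.5 − 46.25 = 48.25.
A perfectly discriminating monopolist sells every unit with P(Q) ≥ MC(Q), so output equals the competitive quantity Q = 92.5. Each buyer pays their reservation price, so CS = 0 and the firm captures all surplus.
Change in total output: 92.5 − 46.25 = 46.25.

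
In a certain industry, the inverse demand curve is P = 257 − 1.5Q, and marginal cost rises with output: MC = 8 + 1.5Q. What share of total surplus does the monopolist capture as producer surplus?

PS/TS = 0.75

A monopolist chooses Q where MR = MC. MR = 257 − 3Q; setting this equal to 8 + 1.5Q gives Q = 166/3 and P = 174.
CS = ½·(257 − 174)·166/3 = 6889/3.
PS = P·Q − VC(Q) = 174·166/3 − (8·166/3 + ½·1.5·(166/3)²) = 6889.
Share captured = PS/TS = 6889/(27556/3) = 0.75.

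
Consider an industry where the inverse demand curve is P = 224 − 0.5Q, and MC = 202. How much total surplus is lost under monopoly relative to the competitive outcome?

DWL = 121

Perfect competition: P = MC = 202, so 224 − 0.5Q = 202 and Q = 44.
Monopoly sets MR = MC: 224 − Q = 202 ⇒ Q = 22, P = 224 − 0.5·22 = 213.
DWL is the triangle between Q = 22 and Q = 44: ½·(44 − 22)·(213 − 202) = 121.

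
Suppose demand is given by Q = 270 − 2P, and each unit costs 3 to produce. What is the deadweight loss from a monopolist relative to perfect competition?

Inverting demand: P = 135 − 0.5Q.
Perfect competition: P = MC = 3, so 135 − 0.5Q = 3 and Q = 264.
Monopoly sets MR = MC: 135 − Q = 3 ⇒ Q = 132, P = 135 − 0.5·132 = 69.
DWL is the triangle between Q = 132 and Q = 264: ½·(264 − 132)·(69 − 3) = 4356.

DWL = 4356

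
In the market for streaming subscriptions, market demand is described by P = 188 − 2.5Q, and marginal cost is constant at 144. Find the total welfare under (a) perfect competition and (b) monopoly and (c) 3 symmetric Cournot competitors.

Under competition P = MC = 144, so Q = (188 − 144)/2.5 = 17.6.
CS = ½·(188 − 144)·17.6 = 387.2; PS = (144 − 144)·17.6 = 0; TS = 387.2.
Monopoly sets MR = MC: 188 − 5Q = 144 ⇒ Q = 8.8, P = 188 − 2.5·8.8 = 166.
CS = ½·(188 − 166)·8.8 = 96.8; PS = (166 − 144)·8.8 = 193.6; TS = 290.4.
Cournot with 3 identical firms: the symmetric best-response condition is 188 − 10q = 144. Each firm produces q = 4.4, total output Q = 13.2, price P = 155.
CS = ½·(188 − 155)·13.2 = 217.8; PS = (155 − 144)·13.2 = 145.2; TS = 363.

Competition: TS = 387.2; Monopoly: TS = 290.4; Cournot: TS = 363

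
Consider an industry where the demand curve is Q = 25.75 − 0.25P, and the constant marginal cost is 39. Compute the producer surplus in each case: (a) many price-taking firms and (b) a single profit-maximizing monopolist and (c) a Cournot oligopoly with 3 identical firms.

Inverting demand: P = 103 − 4Q.
Perfect competition: P = MC = 39, so 103 − 4Q = 39 and Q = 16.
PS = (39 − 39)·16 = 0.
A monopolist chooses Q where MR = MC. MR = 103 − 8Q; setting this equal to 39 gives Q = 8 and P = 71.
PS = (71 − 39)·8 = 256.
Cournot with 3 identical firms: the symmetric best-response condition is 103 − 16q = 39. Each firm produces q = 4, total output Q = 12, price P = 55.
PS = (55 − 39)·12 = 192.

Competition: PS = 0; Monopoly: PS = 256; Cournot: PS = 192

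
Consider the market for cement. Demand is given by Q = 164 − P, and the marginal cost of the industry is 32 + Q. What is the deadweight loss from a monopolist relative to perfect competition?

DWL = 484

Inverting demand: P = 164 − Q.
Competitive equilibrium sets price equal to marginal cost: 164 − Q = 32 + Q, so Q = 66 and P = 98.
A monopolist chooses Q where MR = MC. MR = 164 − 2Q; setting this equal to 32 + Q gives Q = 44 and P = 120.
CS = ½·(164 − 98)·66 = 2178; PS = (98·66 − 32·66 − ½·1·66²) = 2178; TS = 4356.
CS = ½·(164 − 120)·44 = 968; PS = (120·44 − 32·44 − ½·1·44²) = 2904; TS = 3872.
DWL = 4356 − 3872 = 484.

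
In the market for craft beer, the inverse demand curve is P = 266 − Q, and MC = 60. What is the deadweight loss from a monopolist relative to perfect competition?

Competitive firms price at marginal cost: P = 60, giving Q = 206.
Monopoly sets MR = MC: 266 − 2Q = 60 ⇒ Q = 103, P = 266 − 103 = 163.
DWL is the triangle between Q = 103 and Q = 206: ½·(206 − 103)·(163 − 60) = 5304.5.

DWL = 5304.5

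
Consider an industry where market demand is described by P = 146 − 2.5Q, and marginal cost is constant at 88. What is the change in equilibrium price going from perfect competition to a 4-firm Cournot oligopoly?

Under competition P = MC = 88, so Q = (146 − 88)/2.5 = 23.2.
With 4 symmetric Cournot firms, each firm's FOC gives 146 − 12.5q = 88, so q = 4.64, Q = 4·4.64 = 18.56, and P = 99.6.
Change in equilibrium price: 99.6 − 88 = 11.6.

Equilibrium price rises by 11.6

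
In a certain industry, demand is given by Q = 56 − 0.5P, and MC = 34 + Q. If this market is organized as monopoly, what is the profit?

Profit = 608.4

Inverting demand: P = 112 − 2Q.
A monopolist chooses Q where MR = MC. MR = 112 − 4Q; setting this equal to 34 + Q gives Q = 15.6 and P = 80.8.
Profit = 80.8·15.6 − (34·15.6 + ½·1·15.6²) = 608.4.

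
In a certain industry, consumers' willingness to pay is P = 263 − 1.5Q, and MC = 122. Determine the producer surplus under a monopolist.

PS = 3313.5

Monopoly sets MR = MC: 263 − 3Q = 122 ⇒ Q = 47, P = 263 − 1.5·47 = 192.5.
PS = (192.5 − 122)·47 = 3313.5.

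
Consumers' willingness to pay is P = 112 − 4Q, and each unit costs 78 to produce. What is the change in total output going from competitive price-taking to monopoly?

Q falls by 4.25

Under competition P = MC = 78, so Q = (112 − 78)/4 = 8.5.
The monopolist equates marginal revenue to marginal cost: 112 − 8Q = 78, so Q = 4.25. From demand, P = 95.
Change in total output: 4.25 − 8.5 = −4.25.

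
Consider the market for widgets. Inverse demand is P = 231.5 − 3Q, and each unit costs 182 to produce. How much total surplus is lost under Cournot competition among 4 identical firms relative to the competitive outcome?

DWL = 16.335

Competitive firms price at marginal cost: P = 182, giving Q = 16.5.
In a 4-firm Cournot equilibrium, symmetry and the first-order condition give q = (231.5 − 182)/(15) = 3.3. So Q = 13.2 and P = 191.9.
DWL is the triangle between Q = 13.2 and Q = 16.5: ½·(16.5 − 13.2)·(191.9 − 182) = 16.335.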